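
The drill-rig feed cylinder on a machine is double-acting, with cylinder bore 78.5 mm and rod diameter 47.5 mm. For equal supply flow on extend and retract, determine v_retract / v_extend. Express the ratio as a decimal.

v_ret/v_ext ≈ 1.58

Cap-side area A_cap = π/4 × (78.5 mm)² = 4840 mm^2
Rod-side annular area A_ann = π/4 × (78.5² − 47.5²) = 3068 mm^2
For equal Q, v ∝ 1/A, so v_ret/v_ext = A_cap/A_ann.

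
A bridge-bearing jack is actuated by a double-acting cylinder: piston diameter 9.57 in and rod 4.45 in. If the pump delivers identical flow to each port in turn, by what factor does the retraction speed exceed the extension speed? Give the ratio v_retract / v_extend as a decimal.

Cap-side area A_cap = π/4 × (9.57 in)² = 71.93 in^2
Rod-side annular area A_ann = π/4 × (9.57² − 4.45²) = 56.38 in^2
For equal Q, v ∝ 1/A, so v_ret/v_ext = A_cap/A_ann.

v_ret/v_ext ≈ 1.28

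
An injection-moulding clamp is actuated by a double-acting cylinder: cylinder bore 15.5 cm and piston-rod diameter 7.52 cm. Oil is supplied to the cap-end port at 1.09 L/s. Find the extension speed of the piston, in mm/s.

Cap-side area A_cap = π/4 × (15.5 cm)² = 188.7 cm^2
v = Q / A

v ≈ 57.8 mm/s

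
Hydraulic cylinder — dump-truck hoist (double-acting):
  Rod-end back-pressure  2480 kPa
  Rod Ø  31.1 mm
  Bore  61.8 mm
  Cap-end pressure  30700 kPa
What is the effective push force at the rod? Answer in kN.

Cap-side area A_cap = π/4 × (61.8 mm)² = 3000 mm^2
Rod-side annular area A_ann = π/4 × (61.8² − 31.1²) = 2240 mm^2
Net thrust = P_cap·A_cap − P_rod·A_ann = 92.09 kN − 5.555 kN

F ≈ 86.5 kN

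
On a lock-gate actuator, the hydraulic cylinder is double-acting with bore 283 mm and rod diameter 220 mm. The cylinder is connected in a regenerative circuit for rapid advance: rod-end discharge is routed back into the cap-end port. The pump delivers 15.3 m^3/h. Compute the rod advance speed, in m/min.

In regeneration the rod-end outflow joins the pump flow into the cap end, so the net volume the pump must supply per unit advance equals the rod cross-section area.
Rod cross-section A_rod = π/4 × (220 mm)² = 38010 mm^2
v = Q_pump / A_rod

v ≈ 6.71 m/min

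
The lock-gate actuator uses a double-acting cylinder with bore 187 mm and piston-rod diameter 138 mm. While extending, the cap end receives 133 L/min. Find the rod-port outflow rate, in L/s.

Cap-side area A_cap = π/4 × (187 mm)² = 27460 mm^2
Rod-side annular area A_ann = π/4 × (187² − 138²) = 12510 mm^2
Piston speed v = Q_in/A_cap; rod-end outflow Q_out = v × A_ann = Q_in × A_ann/A_cap.

Q_out ≈ 1.01 L/s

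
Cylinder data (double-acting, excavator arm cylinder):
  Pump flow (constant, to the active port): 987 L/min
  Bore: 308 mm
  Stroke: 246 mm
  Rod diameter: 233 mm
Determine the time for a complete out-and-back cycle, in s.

Cap-side area A_cap = π/4 × (308 mm)² = 74510 mm^2
Rod-side annular area A_ann = π/4 × (308² − 233²) = 31870 mm^2
t_ext = A_cap·L/Q = 1.114 s
t_ret = A_ann·L/Q = 0.4766 s
t_cycle = t_ext + t_ret

t ≈ 1.59 s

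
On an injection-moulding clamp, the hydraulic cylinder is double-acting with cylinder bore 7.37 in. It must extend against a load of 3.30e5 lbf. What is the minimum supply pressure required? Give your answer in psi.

P ≈ 7740 psi

Cap-side area A_cap = π/4 × (7.37 in)² = 42.66 in^2
P = F / A = 3.30e5 lbf / A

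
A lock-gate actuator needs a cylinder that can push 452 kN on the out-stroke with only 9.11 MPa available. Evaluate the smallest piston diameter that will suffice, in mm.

Extension force acts on the full piston face: F = P × (π/4)D².
D = √(4F / (πP)) = √(4 × 452 kN / (π × 9.11 MPa))

D ≈ 251 mm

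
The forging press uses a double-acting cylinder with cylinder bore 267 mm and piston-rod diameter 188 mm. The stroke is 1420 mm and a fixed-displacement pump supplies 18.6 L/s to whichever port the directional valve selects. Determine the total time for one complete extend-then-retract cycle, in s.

t ≈ 6.43 s

Cap-side area A_cap = π/4 × (267 mm)² = 55990 mm^2
Rod-side annular area A_ann = π/4 × (267² − 188²) = 28230 mm^2
t_ext = A_cap·L/Q = 4.275 s
t_ret = A_ann·L/Q = 2.155 s
t_cycle = t_ext + t_ret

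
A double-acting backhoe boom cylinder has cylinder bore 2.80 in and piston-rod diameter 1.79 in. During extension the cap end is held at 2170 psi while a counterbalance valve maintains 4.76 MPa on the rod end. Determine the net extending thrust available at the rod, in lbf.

Cap-side area A_cap = π/4 × (2.80 in)² = 6.158 in^2
Rod-side annular area A_ann = π/4 × (2.80² − 1.79²) = 3.641 in^2
Net thrust = P_cap·A_cap − P_rod·A_ann = 13360 lbf − 2514 lbf

F ≈ 10800 lbf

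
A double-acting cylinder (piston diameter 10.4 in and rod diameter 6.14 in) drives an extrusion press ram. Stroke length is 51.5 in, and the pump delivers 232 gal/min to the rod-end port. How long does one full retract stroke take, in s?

t ≈ 3.19 s

Rod-side annular area A_ann = π/4 × (10.4² − 6.14²) = 55.34 in^2
Swept volume V = A × L; t = V / Q = A·L / Q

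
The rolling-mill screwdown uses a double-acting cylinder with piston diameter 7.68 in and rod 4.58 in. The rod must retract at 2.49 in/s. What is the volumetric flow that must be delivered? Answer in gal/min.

Rod-side annular area A_ann = π/4 × (7.68² − 4.58²) = 29.85 in^2
Q = A × v

Q ≈ 19.3 gal/min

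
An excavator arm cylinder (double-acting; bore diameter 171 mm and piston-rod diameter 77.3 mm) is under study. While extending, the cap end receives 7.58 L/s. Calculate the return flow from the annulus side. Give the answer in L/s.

Q_out ≈ 6.03 L/s

Cap-side area A_cap = π/4 × (171 mm)² = 22970 mm^2
Rod-side annular area A_ann = π/4 × (171² − 77.3²) = 18270 mm^2
Piston speed v = Q_in/A_cap; rod-end outflow Q_out = v × A_ann = Q_in × A_ann/A_cap.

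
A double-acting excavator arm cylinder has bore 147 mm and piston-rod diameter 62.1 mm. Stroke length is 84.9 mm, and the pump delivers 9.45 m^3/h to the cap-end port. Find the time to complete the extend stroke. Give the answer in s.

Cap-side area A_cap = π/4 × (147 mm)² = 16970 mm^2
Swept volume V = A × L; t = V / Q = A·L / Q

t ≈ 0.549 s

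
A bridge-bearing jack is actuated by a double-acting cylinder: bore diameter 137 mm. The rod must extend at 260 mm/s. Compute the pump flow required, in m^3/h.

Q ≈ 13.8 m^3/h

Cap-side area A_cap = π/4 × (137 mm)² = 14740 mm^2
Q = A × v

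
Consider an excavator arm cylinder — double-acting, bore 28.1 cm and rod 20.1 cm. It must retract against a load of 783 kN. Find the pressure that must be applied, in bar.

P ≈ 259 bar

Rod-side annular area A_ann = π/4 × (28.1² − 20.1²) = 302.8 cm^2
Retraction: pressure acts on the annular area.
P = F / A = 783 kN / A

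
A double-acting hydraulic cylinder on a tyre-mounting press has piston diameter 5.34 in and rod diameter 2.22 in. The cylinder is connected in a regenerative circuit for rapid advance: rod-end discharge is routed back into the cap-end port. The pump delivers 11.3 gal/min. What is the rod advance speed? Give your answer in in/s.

v ≈ 11.2 in/s

In regeneration the rod-end outflow joins the pump flow into the cap end, so the net volume the pump must supply per unit advance equals the rod cross-section area.
Rod cross-section A_rod = π/4 × (2.22 in)² = 3.871 in^2
v = Q_pump / A_rod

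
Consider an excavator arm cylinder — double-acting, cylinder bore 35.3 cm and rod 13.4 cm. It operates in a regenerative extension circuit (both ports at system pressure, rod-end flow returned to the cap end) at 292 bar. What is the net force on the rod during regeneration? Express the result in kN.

F ≈ 412 kN

With equal pressure on both faces, forces on the annular region cancel; the net push is pressure × rod cross-section.
Rod cross-section A_rod = π/4 × (13.4 cm)² = 141.0 cm^2
F = P × A_rod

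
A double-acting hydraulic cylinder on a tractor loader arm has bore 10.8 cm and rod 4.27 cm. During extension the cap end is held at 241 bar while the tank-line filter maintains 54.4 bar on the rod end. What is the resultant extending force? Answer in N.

Cap-side area A_cap = π/4 × (10.8 cm)² = 91.61 cm^2
Rod-side annular area A_ann = π/4 × (10.8² − 4.27²) = 77.29 cm^2
Net thrust = P_cap·A_cap − P_rod·A_ann = 2.208e5 N − 42050 N

F ≈ 1.79e5 N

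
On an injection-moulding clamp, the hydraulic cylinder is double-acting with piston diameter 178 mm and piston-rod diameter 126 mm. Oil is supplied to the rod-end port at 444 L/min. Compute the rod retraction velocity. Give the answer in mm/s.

Rod-side annular area A_ann = π/4 × (178² − 126²) = 12420 mm^2
Flow into the rod-end port fills the annular volume.
v = Q / A

v ≈ 596 mm/s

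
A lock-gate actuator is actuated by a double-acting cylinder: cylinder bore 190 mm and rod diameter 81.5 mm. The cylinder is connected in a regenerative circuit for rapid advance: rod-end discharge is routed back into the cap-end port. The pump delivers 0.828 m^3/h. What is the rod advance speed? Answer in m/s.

v ≈ 0.0441 m/s

In regeneration the rod-end outflow joins the pump flow into the cap end, so the net volume the pump must supply per unit advance equals the rod cross-section area.
Rod cross-section A_rod = π/4 × (81.5 mm)² = 5217 mm^2
v = Q_pump / A_rod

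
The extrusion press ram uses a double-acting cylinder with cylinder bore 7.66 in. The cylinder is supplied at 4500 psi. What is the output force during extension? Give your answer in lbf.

Cap-side area A_cap = π/4 × (7.66 in)² = 46.08 in^2
F = P × A_cap = 4500 psi × A_cap

F ≈ 2.07e5 lbf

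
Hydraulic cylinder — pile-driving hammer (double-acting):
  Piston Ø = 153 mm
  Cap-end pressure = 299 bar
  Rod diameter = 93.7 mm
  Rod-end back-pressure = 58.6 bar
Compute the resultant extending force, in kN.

F ≈ 482 kN

Cap-side area A_cap = π/4 × (153 mm)² = 18390 mm^2
Rod-side annular area A_ann = π/4 × (153² − 93.7²) = 11490 mm^2
Net thrust = P_cap·A_cap − P_rod·A_ann = 549.7 kN − 67.33 kN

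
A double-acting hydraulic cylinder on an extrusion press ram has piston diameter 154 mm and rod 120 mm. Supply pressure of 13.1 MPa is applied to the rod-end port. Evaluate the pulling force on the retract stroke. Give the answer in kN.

Rod-side annular area A_ann = π/4 × (154² − 120²) = 7317 mm^2
On retraction the pressure acts on the annular area (bore minus rod).
F = P × A_ann

F ≈ 95.8 kN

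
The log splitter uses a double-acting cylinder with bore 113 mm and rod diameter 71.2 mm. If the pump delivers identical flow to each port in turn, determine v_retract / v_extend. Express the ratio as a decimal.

v_ret/v_ext ≈ 1.66

Cap-side area A_cap = π/4 × (113 mm)² = 10030 mm^2
Rod-side annular area A_ann = π/4 × (113² − 71.2²) = 6047 mm^2
For equal Q, v ∝ 1/A, so v_ret/v_ext = A_cap/A_ann.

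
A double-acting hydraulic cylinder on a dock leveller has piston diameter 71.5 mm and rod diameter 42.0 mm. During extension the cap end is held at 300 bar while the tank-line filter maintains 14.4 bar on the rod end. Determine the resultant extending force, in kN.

F ≈ 117 kN

Cap-side area A_cap = π/4 × (71.5 mm)² = 4015 mm^2
Rod-side annular area A_ann = π/4 × (71.5² − 42.0²) = 2630 mm^2
Net thrust = P_cap·A_cap − P_rod·A_ann = 120.5 kN − 3.787 kN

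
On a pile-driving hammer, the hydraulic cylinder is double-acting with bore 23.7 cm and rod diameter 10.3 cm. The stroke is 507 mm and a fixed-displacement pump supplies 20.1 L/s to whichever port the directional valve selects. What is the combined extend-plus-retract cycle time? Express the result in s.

t ≈ 2.02 s

Cap-side area A_cap = π/4 × (23.7 cm)² = 441.2 cm^2
Rod-side annular area A_ann = π/4 × (23.7² − 10.3²) = 357.8 cm^2
t_ext = A_cap·L/Q = 1.113 s
t_ret = A_ann·L/Q = 0.9026 s
t_cycle = t_ext + t_ret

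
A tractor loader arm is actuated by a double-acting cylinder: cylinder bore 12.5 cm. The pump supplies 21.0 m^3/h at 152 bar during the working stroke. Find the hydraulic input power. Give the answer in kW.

Hydraulic power = P × Q

W ≈ 88.7 kW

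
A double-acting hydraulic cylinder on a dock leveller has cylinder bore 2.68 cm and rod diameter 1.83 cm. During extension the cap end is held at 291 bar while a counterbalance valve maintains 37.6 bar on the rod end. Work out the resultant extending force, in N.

F ≈ 15300 N

Cap-side area A_cap = π/4 × (2.68 cm)² = 5.641 cm^2
Rod-side annular area A_ann = π/4 × (2.68² − 1.83²) = 3.011 cm^2
Net thrust = P_cap·A_cap − P_rod·A_ann = 16420 N − 1132 N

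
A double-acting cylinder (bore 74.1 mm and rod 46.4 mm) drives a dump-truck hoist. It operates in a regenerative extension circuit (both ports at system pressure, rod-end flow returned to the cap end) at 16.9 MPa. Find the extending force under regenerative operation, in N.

F ≈ 28600 N

With equal pressure on both faces, forces on the annular region cancel; the net push is pressure × rod cross-section.
Rod cross-section A_rod = π/4 × (46.4 mm)² = 1691 mm^2
F = P × A_rod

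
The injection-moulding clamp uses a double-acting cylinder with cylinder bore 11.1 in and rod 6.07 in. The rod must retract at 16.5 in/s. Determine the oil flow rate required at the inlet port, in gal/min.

Rod-side annular area A_ann = π/4 × (11.1² − 6.07²) = 67.83 in^2
Q = A × v

Q ≈ 291 gal/min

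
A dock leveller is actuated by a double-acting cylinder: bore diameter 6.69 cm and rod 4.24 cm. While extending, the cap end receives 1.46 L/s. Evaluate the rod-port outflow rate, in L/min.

Q_out ≈ 52.4 L/min

Cap-side area A_cap = π/4 × (6.69 cm)² = 35.15 cm^2
Rod-side annular area A_ann = π/4 × (6.69² − 4.24²) = 21.03 cm^2
Piston speed v = Q_in/A_cap; rod-end outflow Q_out = v × A_ann = Q_in × A_ann/A_cap.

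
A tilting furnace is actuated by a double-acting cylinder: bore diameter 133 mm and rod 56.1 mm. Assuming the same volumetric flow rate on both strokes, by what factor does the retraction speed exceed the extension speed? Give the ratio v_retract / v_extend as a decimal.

v_ret/v_ext ≈ 1.22

Cap-side area A_cap = π/4 × (133 mm)² = 13890 mm^2
Rod-side annular area A_ann = π/4 × (133² − 56.1²) = 11420 mm^2
For equal Q, v ∝ 1/A, so v_ret/v_ext = A_cap/A_ann.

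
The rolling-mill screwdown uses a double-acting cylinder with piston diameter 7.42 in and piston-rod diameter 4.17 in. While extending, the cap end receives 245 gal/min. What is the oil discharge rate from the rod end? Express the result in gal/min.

Cap-side area A_cap = π/4 × (7.42 in)² = 43.24 in^2
Rod-side annular area A_ann = π/4 × (7.42² − 4.17²) = 29.58 in^2
Piston speed v = Q_in/A_cap; rod-end outflow Q_out = v × A_ann = Q_in × A_ann/A_cap.

Q_out ≈ 168 gal/min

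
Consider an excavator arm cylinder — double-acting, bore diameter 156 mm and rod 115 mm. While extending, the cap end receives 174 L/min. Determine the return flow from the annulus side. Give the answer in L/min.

Q_out ≈ 79.4 L/min

Cap-side area A_cap = π/4 × (156 mm)² = 19110 mm^2
Rod-side annular area A_ann = π/4 × (156² − 115²) = 8727 mm^2
Piston speed v = Q_in/A_cap; rod-end outflow Q_out = v × A_ann = Q_in × A_ann/A_cap.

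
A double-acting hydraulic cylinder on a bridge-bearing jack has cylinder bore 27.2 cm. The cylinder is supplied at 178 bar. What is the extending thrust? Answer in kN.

F ≈ 1030 kN

Cap-side area A_cap = π/4 × (27.2 cm)² = 581.1 cm^2
F = P × A_cap = 178 bar × A_cap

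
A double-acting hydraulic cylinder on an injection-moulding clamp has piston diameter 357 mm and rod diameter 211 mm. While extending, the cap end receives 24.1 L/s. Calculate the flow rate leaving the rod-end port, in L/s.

Q_out ≈ 15.7 L/s

Cap-side area A_cap = π/4 × (357 mm)² = 1.001e5 mm^2
Rod-side annular area A_ann = π/4 × (357² − 211²) = 65130 mm^2
Piston speed v = Q_in/A_cap; rod-end outflow Q_out = v × A_ann = Q_in × A_ann/A_cap.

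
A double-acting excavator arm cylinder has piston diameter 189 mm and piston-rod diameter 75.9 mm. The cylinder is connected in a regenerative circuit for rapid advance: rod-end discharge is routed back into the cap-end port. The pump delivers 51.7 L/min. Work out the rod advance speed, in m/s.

In regeneration the rod-end outflow joins the pump flow into the cap end, so the net volume the pump must supply per unit advance equals the rod cross-section area.
Rod cross-section A_rod = π/4 × (75.9 mm)² = 4525 mm^2
v = Q_pump / A_rod

v ≈ 0.190 m/s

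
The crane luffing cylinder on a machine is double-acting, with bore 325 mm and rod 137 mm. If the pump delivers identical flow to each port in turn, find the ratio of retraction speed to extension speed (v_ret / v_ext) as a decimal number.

Cap-side area A_cap = π/4 × (325 mm)² = 82960 mm^2
Rod-side annular area A_ann = π/4 × (325² − 137²) = 68220 mm^2
For equal Q, v ∝ 1/A, so v_ret/v_ext = A_cap/A_ann.

v_ret/v_ext ≈ 1.22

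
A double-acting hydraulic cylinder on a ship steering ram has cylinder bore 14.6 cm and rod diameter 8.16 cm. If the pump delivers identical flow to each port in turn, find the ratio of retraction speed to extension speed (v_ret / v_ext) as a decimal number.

v_ret/v_ext ≈ 1.45

Cap-side area A_cap = π/4 × (14.6 cm)² = 167.4 cm^2
Rod-side annular area A_ann = π/4 × (14.6² − 8.16²) = 115.1 cm^2
For equal Q, v ∝ 1/A, so v_ret/v_ext = A_cap/A_ann.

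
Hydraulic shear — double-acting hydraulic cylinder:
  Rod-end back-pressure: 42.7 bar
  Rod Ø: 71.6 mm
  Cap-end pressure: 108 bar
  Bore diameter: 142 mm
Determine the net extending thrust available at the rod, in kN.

Cap-side area A_cap = π/4 × (142 mm)² = 15840 mm^2
Rod-side annular area A_ann = π/4 × (142² − 71.6²) = 11810 mm^2
Net thrust = P_cap·A_cap − P_rod·A_ann = 171.0 kN − 50.43 kN

F ≈ 121 kN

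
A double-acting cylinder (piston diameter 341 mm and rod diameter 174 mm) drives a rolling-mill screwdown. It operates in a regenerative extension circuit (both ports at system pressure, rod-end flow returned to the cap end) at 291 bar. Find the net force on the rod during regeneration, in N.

F ≈ 6.92e5 N

With equal pressure on both faces, forces on the annular region cancel; the net push is pressure × rod cross-section.
Rod cross-section A_rod = π/4 × (174 mm)² = 23780 mm^2
F = P × A_rod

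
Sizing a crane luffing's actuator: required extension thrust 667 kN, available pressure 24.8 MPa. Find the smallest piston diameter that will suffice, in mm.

D ≈ 185 mm

Extension force acts on the full piston face: F = P × (π/4)D².
D = √(4F / (πP)) = √(4 × 667 kN / (π × 24.8 MPa))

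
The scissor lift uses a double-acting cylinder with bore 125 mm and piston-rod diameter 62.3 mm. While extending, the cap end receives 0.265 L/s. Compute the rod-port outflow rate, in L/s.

Q_out ≈ 0.199 L/s

Cap-side area A_cap = π/4 × (125 mm)² = 12270 mm^2
Rod-side annular area A_ann = π/4 × (125² − 62.3²) = 9223 mm^2
Piston speed v = Q_in/A_cap; rod-end outflow Q_out = v × A_ann = Q_in × A_ann/A_cap.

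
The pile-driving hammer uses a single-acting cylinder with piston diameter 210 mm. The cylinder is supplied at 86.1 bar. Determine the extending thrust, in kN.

F ≈ 298 kN

Cap-side area A_cap = π/4 × (210 mm)² = 34640 mm^2
F = P × A_cap = 86.1 bar × A_cap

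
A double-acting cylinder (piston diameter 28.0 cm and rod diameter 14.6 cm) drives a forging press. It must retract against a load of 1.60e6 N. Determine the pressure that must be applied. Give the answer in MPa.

P ≈ 35.7 MPa

Rod-side annular area A_ann = π/4 × (28.0² − 14.6²) = 448.3 cm^2
Retraction: pressure acts on the annular area.
P = F / A = 1.60e6 N / A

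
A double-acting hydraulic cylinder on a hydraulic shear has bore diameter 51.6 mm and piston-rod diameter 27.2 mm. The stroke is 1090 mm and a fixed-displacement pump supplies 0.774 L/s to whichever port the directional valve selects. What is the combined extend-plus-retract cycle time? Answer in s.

Cap-side area A_cap = π/4 × (51.6 mm)² = 2091 mm^2
Rod-side annular area A_ann = π/4 × (51.6² − 27.2²) = 1510 mm^2
t_ext = A_cap·L/Q = 2.945 s
t_ret = A_ann·L/Q = 2.127 s
t_cycle = t_ext + t_ret

t ≈ 5.07 s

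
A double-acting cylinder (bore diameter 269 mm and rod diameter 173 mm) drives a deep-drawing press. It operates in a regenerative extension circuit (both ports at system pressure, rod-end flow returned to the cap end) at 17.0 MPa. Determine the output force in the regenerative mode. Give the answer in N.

With equal pressure on both faces, forces on the annular region cancel; the net push is pressure × rod cross-section.
Rod cross-section A_rod = π/4 × (173 mm)² = 23510 mm^2
F = P × A_rod

F ≈ 4.00e5 N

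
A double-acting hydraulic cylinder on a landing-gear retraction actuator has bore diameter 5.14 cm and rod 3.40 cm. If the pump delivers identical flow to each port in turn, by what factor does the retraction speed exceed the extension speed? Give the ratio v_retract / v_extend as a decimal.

Cap-side area A_cap = π/4 × (5.14 cm)² = 20.75 cm^2
Rod-side annular area A_ann = π/4 × (5.14² − 3.40²) = 11.67 cm^2
For equal Q, v ∝ 1/A, so v_ret/v_ext = A_cap/A_ann.

v_ret/v_ext ≈ 1.78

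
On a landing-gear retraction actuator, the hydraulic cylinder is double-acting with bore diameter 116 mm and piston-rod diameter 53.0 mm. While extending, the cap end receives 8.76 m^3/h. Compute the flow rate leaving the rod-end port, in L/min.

Cap-side area A_cap = π/4 × (116 mm)² = 10570 mm^2
Rod-side annular area A_ann = π/4 × (116² − 53.0²) = 8362 mm^2
Piston speed v = Q_in/A_cap; rod-end outflow Q_out = v × A_ann = Q_in × A_ann/A_cap.

Q_out ≈ 116 L/min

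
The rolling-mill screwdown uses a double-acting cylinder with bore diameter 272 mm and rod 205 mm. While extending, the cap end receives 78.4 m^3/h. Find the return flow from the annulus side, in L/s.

Q_out ≈ 9.41 L/s

Cap-side area A_cap = π/4 × (272 mm)² = 58110 mm^2
Rod-side annular area A_ann = π/4 × (272² − 205²) = 25100 mm^2
Piston speed v = Q_in/A_cap; rod-end outflow Q_out = v × A_ann = Q_in × A_ann/A_cap.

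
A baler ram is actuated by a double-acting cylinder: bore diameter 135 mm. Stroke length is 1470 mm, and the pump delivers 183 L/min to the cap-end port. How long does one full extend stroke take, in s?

Cap-side area A_cap = π/4 × (135 mm)² = 14310 mm^2
Swept volume V = A × L; t = V / Q = A·L / Q

t ≈ 6.90 s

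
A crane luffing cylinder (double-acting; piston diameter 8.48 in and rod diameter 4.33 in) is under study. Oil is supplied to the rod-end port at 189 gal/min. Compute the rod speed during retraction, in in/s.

v ≈ 17.4 in/s

Rod-side annular area A_ann = π/4 × (8.48² − 4.33²) = 41.75 in^2
Flow into the rod-end port fills the annular volume.
v = Q / A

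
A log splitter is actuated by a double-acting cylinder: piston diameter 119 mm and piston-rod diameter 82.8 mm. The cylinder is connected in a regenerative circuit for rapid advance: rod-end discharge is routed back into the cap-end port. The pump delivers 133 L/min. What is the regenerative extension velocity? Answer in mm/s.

v ≈ 412 mm/s

In regeneration the rod-end outflow joins the pump flow into the cap end, so the net volume the pump must supply per unit advance equals the rod cross-section area.
Rod cross-section A_rod = π/4 × (82.8 mm)² = 5385 mm^2
v = Q_pump / A_rod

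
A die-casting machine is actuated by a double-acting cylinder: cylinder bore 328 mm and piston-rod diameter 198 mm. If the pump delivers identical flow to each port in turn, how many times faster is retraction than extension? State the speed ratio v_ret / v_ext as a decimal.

Cap-side area A_cap = π/4 × (328 mm)² = 84500 mm^2
Rod-side annular area A_ann = π/4 × (328² − 198²) = 53710 mm^2
For equal Q, v ∝ 1/A, so v_ret/v_ext = A_cap/A_ann.

v_ret/v_ext ≈ 1.57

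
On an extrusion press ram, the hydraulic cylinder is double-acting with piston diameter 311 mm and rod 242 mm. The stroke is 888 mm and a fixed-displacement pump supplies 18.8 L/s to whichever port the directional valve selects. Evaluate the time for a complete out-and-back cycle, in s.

t ≈ 5.00 s

Cap-side area A_cap = π/4 × (311 mm)² = 75960 mm^2
Rod-side annular area A_ann = π/4 × (311² − 242²) = 29970 mm^2
t_ext = A_cap·L/Q = 3.588 s
t_ret = A_ann·L/Q = 1.416 s
t_cycle = t_ext + t_ret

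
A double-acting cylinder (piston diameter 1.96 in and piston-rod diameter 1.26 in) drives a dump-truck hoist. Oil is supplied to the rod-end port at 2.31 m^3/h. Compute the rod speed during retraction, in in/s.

v ≈ 22.1 in/s

Rod-side annular area A_ann = π/4 × (1.96² − 1.26²) = 1.770 in^2
Flow into the rod-end port fills the annular volume.
v = Q / A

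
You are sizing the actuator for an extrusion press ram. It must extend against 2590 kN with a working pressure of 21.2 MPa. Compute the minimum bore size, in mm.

Extension force acts on the full piston face: F = P × (π/4)D².
D = √(4F / (πP)) = √(4 × 2590 kN / (π × 21.2 MPa))

D ≈ 394 mm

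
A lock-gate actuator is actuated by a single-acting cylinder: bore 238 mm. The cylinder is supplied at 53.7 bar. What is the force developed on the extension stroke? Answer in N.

F ≈ 2.39e5 N

Cap-side area A_cap = π/4 × (238 mm)² = 44490 mm^2
F = P × A_cap = 53.7 bar × A_cap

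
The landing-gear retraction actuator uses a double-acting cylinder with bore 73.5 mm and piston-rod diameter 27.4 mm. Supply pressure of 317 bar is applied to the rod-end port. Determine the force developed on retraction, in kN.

Rod-side annular area A_ann = π/4 × (73.5² − 27.4²) = 3653 mm^2
On retraction the pressure acts on the annular area (bore minus rod).
F = P × A_ann

F ≈ 116 kN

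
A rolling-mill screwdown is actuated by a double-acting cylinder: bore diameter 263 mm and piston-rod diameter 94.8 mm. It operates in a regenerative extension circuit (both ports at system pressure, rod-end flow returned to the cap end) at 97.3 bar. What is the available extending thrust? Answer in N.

F ≈ 68700 N

With equal pressure on both faces, forces on the annular region cancel; the net push is pressure × rod cross-section.
Rod cross-section A_rod = π/4 × (94.8 mm)² = 7058 mm^2
F = P × A_rod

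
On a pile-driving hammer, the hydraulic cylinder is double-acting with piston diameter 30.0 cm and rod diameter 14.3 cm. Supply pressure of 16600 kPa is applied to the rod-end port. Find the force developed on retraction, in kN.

F ≈ 907 kN

Rod-side annular area A_ann = π/4 × (30.0² − 14.3²) = 546.3 cm^2
On retraction the pressure acts on the annular area (bore minus rod).
F = P × A_ann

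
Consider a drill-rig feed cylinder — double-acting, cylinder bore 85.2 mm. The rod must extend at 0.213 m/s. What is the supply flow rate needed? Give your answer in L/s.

Cap-side area A_cap = π/4 × (85.2 mm)² = 5701 mm^2
Q = A × v

Q ≈ 1.21 L/s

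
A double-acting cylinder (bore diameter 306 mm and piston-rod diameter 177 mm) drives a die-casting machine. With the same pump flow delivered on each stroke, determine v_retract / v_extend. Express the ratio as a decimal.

v_ret/v_ext ≈ 1.50

Cap-side area A_cap = π/4 × (306 mm)² = 73540 mm^2
Rod-side annular area A_ann = π/4 × (306² − 177²) = 48940 mm^2
For equal Q, v ∝ 1/A, so v_ret/v_ext = A_cap/A_ann.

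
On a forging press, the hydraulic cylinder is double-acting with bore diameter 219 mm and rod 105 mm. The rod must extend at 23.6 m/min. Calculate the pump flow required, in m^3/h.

Cap-side area A_cap = π/4 × (219 mm)² = 37670 mm^2
Q = A × v

Q ≈ 53.3 m^3/h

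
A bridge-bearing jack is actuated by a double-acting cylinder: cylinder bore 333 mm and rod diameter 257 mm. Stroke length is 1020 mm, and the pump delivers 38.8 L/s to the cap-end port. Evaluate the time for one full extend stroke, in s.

Cap-side area A_cap = π/4 × (333 mm)² = 87090 mm^2
Swept volume V = A × L; t = V / Q = A·L / Q

t ≈ 2.29 s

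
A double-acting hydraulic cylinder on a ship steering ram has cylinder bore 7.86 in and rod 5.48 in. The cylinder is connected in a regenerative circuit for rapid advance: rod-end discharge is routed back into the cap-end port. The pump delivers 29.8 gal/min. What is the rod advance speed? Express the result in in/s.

v ≈ 4.86 in/s

In regeneration the rod-end outflow joins the pump flow into the cap end, so the net volume the pump must supply per unit advance equals the rod cross-section area.
Rod cross-section A_rod = π/4 × (5.48 in)² = 23.59 in^2
v = Q_pump / A_rod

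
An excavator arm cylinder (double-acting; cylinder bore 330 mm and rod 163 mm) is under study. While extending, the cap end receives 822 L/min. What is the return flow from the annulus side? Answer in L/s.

Q_out ≈ 10.4 L/s

Cap-side area A_cap = π/4 × (330 mm)² = 85530 mm^2
Rod-side annular area A_ann = π/4 × (330² − 163²) = 64660 mm^2
Piston speed v = Q_in/A_cap; rod-end outflow Q_out = v × A_ann = Q_in × A_ann/A_cap.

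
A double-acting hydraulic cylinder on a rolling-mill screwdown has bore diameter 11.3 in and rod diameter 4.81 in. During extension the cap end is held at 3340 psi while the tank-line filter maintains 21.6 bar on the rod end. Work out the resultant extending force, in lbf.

F ≈ 3.09e5 lbf

Cap-side area A_cap = π/4 × (11.3 in)² = 100.3 in^2
Rod-side annular area A_ann = π/4 × (11.3² − 4.81²) = 82.12 in^2
Net thrust = P_cap·A_cap − P_rod·A_ann = 3.350e5 lbf − 25730 lbf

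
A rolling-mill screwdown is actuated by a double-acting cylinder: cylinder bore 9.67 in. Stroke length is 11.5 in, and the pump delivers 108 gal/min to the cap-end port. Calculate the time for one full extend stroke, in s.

t ≈ 2.03 s

Cap-side area A_cap = π/4 × (9.67 in)² = 73.44 in^2
Swept volume V = A × L; t = V / Q = A·L / Q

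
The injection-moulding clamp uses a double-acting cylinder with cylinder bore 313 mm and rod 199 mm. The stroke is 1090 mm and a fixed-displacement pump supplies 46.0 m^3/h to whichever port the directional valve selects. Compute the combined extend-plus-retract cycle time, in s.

t ≈ 10.5 s

Cap-side area A_cap = π/4 × (313 mm)² = 76940 mm^2
Rod-side annular area A_ann = π/4 × (313² − 199²) = 45840 mm^2
t_ext = A_cap·L/Q = 6.564 s
t_ret = A_ann·L/Q = 3.911 s
t_cycle = t_ext + t_ret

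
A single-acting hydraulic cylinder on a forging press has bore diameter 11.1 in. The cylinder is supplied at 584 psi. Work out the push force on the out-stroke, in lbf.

Cap-side area A_cap = π/4 × (11.1 in)² = 96.77 in^2
F = P × A_cap = 584 psi × A_cap

F ≈ 56500 lbf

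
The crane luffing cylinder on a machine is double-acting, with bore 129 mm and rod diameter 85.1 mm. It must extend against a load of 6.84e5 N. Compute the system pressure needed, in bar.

Cap-side area A_cap = π/4 × (129 mm)² = 13070 mm^2
P = F / A = 6.84e5 N / A

P ≈ 523 bar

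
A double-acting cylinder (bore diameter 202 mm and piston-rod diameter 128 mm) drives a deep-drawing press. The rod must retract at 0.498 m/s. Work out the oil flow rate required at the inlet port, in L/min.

Rod-side annular area A_ann = π/4 × (202² − 128²) = 19180 mm^2
Q = A × v

Q ≈ 573 L/min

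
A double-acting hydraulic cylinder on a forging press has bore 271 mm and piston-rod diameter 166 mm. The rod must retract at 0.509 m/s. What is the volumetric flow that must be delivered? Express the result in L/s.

Rod-side annular area A_ann = π/4 × (271² − 166²) = 36040 mm^2
Q = A × v

Q ≈ 18.3 L/s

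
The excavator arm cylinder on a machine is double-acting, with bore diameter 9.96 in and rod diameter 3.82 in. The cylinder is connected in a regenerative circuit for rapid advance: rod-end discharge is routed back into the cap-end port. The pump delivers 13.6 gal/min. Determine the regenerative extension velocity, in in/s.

In regeneration the rod-end outflow joins the pump flow into the cap end, so the net volume the pump must supply per unit advance equals the rod cross-section area.
Rod cross-section A_rod = π/4 × (3.82 in)² = 11.46 in^2
v = Q_pump / A_rod

v ≈ 4.57 in/s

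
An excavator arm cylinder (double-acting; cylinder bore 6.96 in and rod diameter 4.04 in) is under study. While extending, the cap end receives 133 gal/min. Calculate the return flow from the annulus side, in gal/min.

Cap-side area A_cap = π/4 × (6.96 in)² = 38.05 in^2
Rod-side annular area A_ann = π/4 × (6.96² − 4.04²) = 25.23 in^2
Piston speed v = Q_in/A_cap; rod-end outflow Q_out = v × A_ann = Q_in × A_ann/A_cap.

Q_out ≈ 88.2 gal/min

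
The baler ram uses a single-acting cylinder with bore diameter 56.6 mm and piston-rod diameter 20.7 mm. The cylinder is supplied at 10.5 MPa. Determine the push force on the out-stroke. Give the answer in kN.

F ≈ 26.4 kN

Cap-side area A_cap = π/4 × (56.6 mm)² = 2516 mm^2
F = P × A_cap = 10.5 MPa × A_cap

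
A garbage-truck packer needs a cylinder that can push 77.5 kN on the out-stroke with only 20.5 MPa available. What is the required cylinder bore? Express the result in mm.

D ≈ 69.4 mm

Extension force acts on the full piston face: F = P × (π/4)D².
D = √(4F / (πP)) = √(4 × 77.5 kN / (π × 20.5 MPa))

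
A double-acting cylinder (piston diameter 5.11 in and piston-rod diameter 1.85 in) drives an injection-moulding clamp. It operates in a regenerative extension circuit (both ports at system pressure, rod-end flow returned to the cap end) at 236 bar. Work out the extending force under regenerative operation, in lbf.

F ≈ 9200 lbf

With equal pressure on both faces, forces on the annular region cancel; the net push is pressure × rod cross-section.
Rod cross-section A_rod = π/4 × (1.85 in)² = 2.688 in^2
F = P × A_rod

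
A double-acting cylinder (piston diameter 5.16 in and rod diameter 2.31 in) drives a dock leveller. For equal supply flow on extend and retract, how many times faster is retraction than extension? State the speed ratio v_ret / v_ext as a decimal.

Cap-side area A_cap = π/4 × (5.16 in)² = 20.91 in^2
Rod-side annular area A_ann = π/4 × (5.16² − 2.31²) = 16.72 in^2
For equal Q, v ∝ 1/A, so v_ret/v_ext = A_cap/A_ann.

v_ret/v_ext ≈ 1.25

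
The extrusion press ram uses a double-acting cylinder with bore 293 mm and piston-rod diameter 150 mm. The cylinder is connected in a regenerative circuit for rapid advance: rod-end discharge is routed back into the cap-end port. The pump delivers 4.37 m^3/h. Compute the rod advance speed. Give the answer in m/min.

In regeneration the rod-end outflow joins the pump flow into the cap end, so the net volume the pump must supply per unit advance equals the rod cross-section area.
Rod cross-section A_rod = π/4 × (150 mm)² = 17670 mm^2
v = Q_pump / A_rod

v ≈ 4.12 m/min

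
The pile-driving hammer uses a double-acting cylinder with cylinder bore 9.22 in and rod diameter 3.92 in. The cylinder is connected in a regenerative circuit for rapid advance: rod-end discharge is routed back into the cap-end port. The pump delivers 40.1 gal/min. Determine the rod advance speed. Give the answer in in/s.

In regeneration the rod-end outflow joins the pump flow into the cap end, so the net volume the pump must supply per unit advance equals the rod cross-section area.
Rod cross-section A_rod = π/4 × (3.92 in)² = 12.07 in^2
v = Q_pump / A_rod

v ≈ 12.8 in/s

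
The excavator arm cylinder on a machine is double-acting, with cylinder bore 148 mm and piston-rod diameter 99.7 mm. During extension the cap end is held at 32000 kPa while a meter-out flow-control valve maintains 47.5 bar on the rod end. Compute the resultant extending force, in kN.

Cap-side area A_cap = π/4 × (148 mm)² = 17200 mm^2
Rod-side annular area A_ann = π/4 × (148² − 99.7²) = 9396 mm^2
Net thrust = P_cap·A_cap − P_rod·A_ann = 550.5 kN − 44.63 kN

F ≈ 506 kN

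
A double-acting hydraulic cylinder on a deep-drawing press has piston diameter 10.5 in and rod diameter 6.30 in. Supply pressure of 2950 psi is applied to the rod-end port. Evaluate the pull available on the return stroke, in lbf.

F ≈ 1.63e5 lbf

Rod-side annular area A_ann = π/4 × (10.5² − 6.30²) = 55.42 in^2
On retraction the pressure acts on the annular area (bore minus rod).
F = P × A_ann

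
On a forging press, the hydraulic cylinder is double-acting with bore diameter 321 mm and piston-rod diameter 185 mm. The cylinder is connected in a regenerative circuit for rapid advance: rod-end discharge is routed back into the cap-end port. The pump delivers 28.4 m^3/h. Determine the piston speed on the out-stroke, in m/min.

In regeneration the rod-end outflow joins the pump flow into the cap end, so the net volume the pump must supply per unit advance equals the rod cross-section area.
Rod cross-section A_rod = π/4 × (185 mm)² = 26880 mm^2
v = Q_pump / A_rod

v ≈ 17.6 m/min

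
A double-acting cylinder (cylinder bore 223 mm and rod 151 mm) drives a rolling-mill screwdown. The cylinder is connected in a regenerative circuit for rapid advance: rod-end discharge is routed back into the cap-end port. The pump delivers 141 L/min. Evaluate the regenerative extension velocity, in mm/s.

In regeneration the rod-end outflow joins the pump flow into the cap end, so the net volume the pump must supply per unit advance equals the rod cross-section area.
Rod cross-section A_rod = π/4 × (151 mm)² = 17910 mm^2
v = Q_pump / A_rod

v ≈ 131 mm/s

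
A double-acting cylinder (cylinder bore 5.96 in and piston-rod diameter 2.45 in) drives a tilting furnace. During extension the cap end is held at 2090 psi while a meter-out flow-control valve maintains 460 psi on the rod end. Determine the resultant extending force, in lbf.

Cap-side area A_cap = π/4 × (5.96 in)² = 27.90 in^2
Rod-side annular area A_ann = π/4 × (5.96² − 2.45²) = 23.18 in^2
Net thrust = P_cap·A_cap − P_rod·A_ann = 58310 lbf − 10660 lbf

F ≈ 47600 lbf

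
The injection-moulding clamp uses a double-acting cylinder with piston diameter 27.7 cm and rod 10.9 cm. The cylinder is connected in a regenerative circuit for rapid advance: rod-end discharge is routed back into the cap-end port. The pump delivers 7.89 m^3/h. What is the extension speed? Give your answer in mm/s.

v ≈ 235 mm/s

In regeneration the rod-end outflow joins the pump flow into the cap end, so the net volume the pump must supply per unit advance equals the rod cross-section area.
Rod cross-section A_rod = π/4 × (10.9 cm)² = 93.31 cm^2
v = Q_pump / A_rod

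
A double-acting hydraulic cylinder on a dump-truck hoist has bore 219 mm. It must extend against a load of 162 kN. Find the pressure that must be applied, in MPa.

P ≈ 4.30 MPa

Cap-side area A_cap = π/4 × (219 mm)² = 37670 mm^2
P = F / A = 162 kN / A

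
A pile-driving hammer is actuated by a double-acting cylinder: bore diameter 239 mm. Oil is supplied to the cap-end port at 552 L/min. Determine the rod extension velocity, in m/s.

v ≈ 0.205 m/s

Cap-side area A_cap = π/4 × (239 mm)² = 44860 mm^2
v = Q / A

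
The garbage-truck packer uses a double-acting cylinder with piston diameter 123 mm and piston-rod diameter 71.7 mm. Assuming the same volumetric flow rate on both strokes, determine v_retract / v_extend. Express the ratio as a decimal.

v_ret/v_ext ≈ 1.51

Cap-side area A_cap = π/4 × (123 mm)² = 11880 mm^2
Rod-side annular area A_ann = π/4 × (123² − 71.7²) = 7845 mm^2
For equal Q, v ∝ 1/A, so v_ret/v_ext = A_cap/A_ann.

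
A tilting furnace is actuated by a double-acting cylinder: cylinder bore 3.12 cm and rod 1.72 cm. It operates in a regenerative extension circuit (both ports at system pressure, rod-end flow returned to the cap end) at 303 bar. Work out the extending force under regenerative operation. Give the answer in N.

F ≈ 7040 N

With equal pressure on both faces, forces on the annular region cancel; the net push is pressure × rod cross-section.
Rod cross-section A_rod = π/4 × (1.72 cm)² = 2.324 cm^2
F = P × A_rod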